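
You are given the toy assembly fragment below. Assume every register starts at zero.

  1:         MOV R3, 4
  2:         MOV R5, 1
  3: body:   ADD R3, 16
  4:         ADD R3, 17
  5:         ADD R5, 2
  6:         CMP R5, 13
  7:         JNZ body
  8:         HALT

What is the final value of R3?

MOV R3, 4 → R3=4
MOV R5, 1 → R5=1
ADD R3, 16 → R3=4+16=20
ADD R3, 17 → R3=20+17=37
ADD R5, 2 → R5=1+2=3
CMP R5, 13  (cmp 3,13)
JNZ body: taken
ADD R3, 16 → R3=37+16=53
ADD R3, 17 → R3=53+17=70
ADD R5, 2 → R5=3+2=5
CMP R5, 13  (cmp 5,13)
JNZ body: taken
ADD R3, 16 → R3=70+16=86
ADD R3, 17 → R3=86+17=103
ADD R5, 2 → R5=5+2=7
CMP R5, 13  (cmp 7,13)
JNZ body: taken
ADD R3, 16 → R3=103+16=119
ADD R3, 17 → R3=119+17=136
ADD R5, 2 → R5=7+2=9
CMP R5, 13  (cmp 9,13)
JNZ body: taken
ADD R3, 16 → R3=136+16=152
ADD R3, 17 → R3=152+17=169
ADD R5, 2 → R5=9+2=11
CMP R5, 13  (cmp 11,13)
JNZ body: taken
ADD R3, 16 → R3=169+16=185
ADD R3, 17 → R3=185+17=202
ADD R5, 2 → R5=11+2=13
CMP R5, 13  (cmp 13,13)
JNZ body: not taken
halt.

202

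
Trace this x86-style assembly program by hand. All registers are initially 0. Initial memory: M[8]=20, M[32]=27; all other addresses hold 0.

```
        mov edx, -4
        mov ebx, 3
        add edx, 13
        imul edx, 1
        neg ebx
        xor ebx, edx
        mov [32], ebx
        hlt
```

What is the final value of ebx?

after mov edx, -4: edx=-4
after mov ebx, 3: ebx=3
after add edx, 13: edx=(-4)+13=9
after imul edx, 1: edx=9*1=9
after neg ebx: ebx=-(3)=-3
after xor ebx, edx: ebx=(-3)^9=-12
mov [32], ebx → M[32]=-12
halt.

-12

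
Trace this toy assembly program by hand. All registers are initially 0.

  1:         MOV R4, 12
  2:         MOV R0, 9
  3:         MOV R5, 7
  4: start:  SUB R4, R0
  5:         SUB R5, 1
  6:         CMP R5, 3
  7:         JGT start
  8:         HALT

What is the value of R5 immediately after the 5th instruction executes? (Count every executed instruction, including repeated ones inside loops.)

after MOV R4, 12: R4=12
after MOV R0, 9: R0=9
after MOV R5, 7: R5=7
after SUB R4, R0: R4=12-9=3
after SUB R5, 1: R5=7-1=6
After step 5: R5 = 6.

6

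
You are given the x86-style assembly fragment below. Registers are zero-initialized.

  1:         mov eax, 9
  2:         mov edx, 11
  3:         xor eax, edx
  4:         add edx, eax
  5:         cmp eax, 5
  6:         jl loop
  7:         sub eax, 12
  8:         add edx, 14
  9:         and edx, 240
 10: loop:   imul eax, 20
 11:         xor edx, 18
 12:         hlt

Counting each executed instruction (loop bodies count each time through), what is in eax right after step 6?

2

mov eax, 9 → eax=9
mov edx, 11 → edx=11
xor eax, edx → eax=9^11=2
add edx, eax → edx=11+2=13
cmp eax, 5  (cmp 2,5)
jl loop: taken
After step 6: eax = 2.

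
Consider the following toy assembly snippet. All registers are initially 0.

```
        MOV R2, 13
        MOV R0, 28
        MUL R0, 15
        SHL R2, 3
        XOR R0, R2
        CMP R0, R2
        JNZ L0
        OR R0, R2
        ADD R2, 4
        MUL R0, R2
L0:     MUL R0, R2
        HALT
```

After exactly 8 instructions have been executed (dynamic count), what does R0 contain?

47840

R2=13
R0=28
R0=28*15=420
R2=13<<3=104
R0=420^104=460
CMP R0, R2  (cmp 460,104)
JNZ L0: taken
R0=460*104=47840
After step 8: R0 = 47840.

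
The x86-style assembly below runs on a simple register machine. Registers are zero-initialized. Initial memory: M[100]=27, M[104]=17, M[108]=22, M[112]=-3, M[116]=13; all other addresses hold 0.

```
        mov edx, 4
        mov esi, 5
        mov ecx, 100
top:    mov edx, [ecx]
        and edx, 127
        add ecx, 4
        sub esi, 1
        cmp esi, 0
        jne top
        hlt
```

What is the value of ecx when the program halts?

after mov edx, 4: edx=4
after mov esi, 5: esi=5
after mov ecx, 100: ecx=100
after mov edx, [ecx]: edx=M[100]=27
after and edx, 127: edx=27&127=27
after add ecx, 4: ecx=100+4=104
after sub esi, 1: esi=5-1=4
cmp esi, 0  (cmp 4,0)
jne top: taken
after mov edx, [ecx]: edx=M[104]=17
after and edx, 127: edx=17&127=17
after add ecx, 4: ecx=104+4=108
after sub esi, 1: esi=4-1=3
cmp esi, 0  (cmp 3,0)
jne top: taken
after mov edx, [ecx]: edx=M[108]=22
after and edx, 127: edx=22&127=22
after add ecx, 4: ecx=108+4=112
after sub esi, 1: esi=3-1=2
cmp esi, 0  (cmp 2,0)
jne top: taken
after mov edx, [ecx]: edx=M[112]=-3
after and edx, 127: edx=(-3)&127=125
after add ecx, 4: ecx=112+4=116
after sub esi, 1: esi=2-1=1
cmp esi, 0  (cmp 1,0)
jne top: taken
after mov edx, [ecx]: edx=M[116]=13
after and edx, 127: edx=13&127=13
after add ecx, 4: ecx=116+4=120
after sub esi, 1: esi=1-1=0
cmp esi, 0  (cmp 0,0)
jne top: not taken
halt.

120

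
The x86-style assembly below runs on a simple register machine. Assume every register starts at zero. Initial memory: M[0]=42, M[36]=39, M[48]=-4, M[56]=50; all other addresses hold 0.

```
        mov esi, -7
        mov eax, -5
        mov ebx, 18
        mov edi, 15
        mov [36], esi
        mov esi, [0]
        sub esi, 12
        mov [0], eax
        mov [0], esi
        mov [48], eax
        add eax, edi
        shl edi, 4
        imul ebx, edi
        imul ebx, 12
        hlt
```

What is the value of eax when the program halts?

after mov esi, -7: esi=-7
after mov eax, -5: eax=-5
after mov ebx, 18: ebx=18
after mov edi, 15: edi=15
mov [36], esi → M[36]=-7
after mov esi, [0]: esi=M[0]=42
after sub esi, 12: esi=42-12=30
mov [0], eax → M[0]=-5
mov [0], esi → M[0]=30
mov [48], eax → M[48]=-5
after add eax, edi: eax=(-5)+15=10
after shl edi, 4: edi=15<<4=240
after imul ebx, edi: ebx=18*240=4320
after imul ebx, 12: ebx=4320*12=51840
halt.

10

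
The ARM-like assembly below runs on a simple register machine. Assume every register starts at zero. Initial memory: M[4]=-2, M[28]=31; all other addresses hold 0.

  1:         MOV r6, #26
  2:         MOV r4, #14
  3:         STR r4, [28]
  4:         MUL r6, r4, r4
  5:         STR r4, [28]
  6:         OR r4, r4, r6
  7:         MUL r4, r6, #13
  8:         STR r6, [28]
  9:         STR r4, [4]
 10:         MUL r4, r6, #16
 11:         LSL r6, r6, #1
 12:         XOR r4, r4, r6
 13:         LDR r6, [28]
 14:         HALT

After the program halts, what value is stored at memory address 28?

MOV r6, #26 → r6=26
MOV r4, #14 → r4=14
STR r4, [28] → M[28]=14
MUL r6, r4, r4 → r6=14*14=196
STR r4, [28] → M[28]=14
OR r4, r4, r6 → r4=14|196=206
MUL r4, r6, #13 → r4=196*13=2548
STR r6, [28] → M[28]=196
STR r4, [4] → M[4]=2548
MUL r4, r6, #16 → r4=196*16=3136
LSL r6, r6, #1 → r6=196<<1=392
XOR r4, r4, r6 → r4=3136^392=3528
LDR r6, [28] → r6=M[28]=196
halt.

196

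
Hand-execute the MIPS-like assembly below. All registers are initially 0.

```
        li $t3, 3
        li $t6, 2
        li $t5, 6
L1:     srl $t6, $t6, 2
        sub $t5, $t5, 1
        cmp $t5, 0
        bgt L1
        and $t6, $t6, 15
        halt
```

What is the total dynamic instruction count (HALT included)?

after li $t3, 3: $t3=3
after li $t6, 2: $t6=2
after li $t5, 6: $t5=6
after srl $t6, $t6, 2: $t6=2>>2=0
after sub $t5, $t5, 1: $t5=6-1=5
cmp $t5, 0  (cmp 5,0)
bgt L1: taken
after srl $t6, $t6, 2: $t6=0>>2=0
after sub $t5, $t5, 1: $t5=5-1=4
cmp $t5, 0  (cmp 4,0)
bgt L1: taken
after srl $t6, $t6, 2: $t6=0>>2=0
after sub $t5, $t5, 1: $t5=4-1=3
cmp $t5, 0  (cmp 3,0)
bgt L1: taken
after srl $t6, $t6, 2: $t6=0>>2=0
after sub $t5, $t5, 1: $t5=3-1=2
cmp $t5, 0  (cmp 2,0)
bgt L1: taken
after srl $t6, $t6, 2: $t6=0>>2=0
after sub $t5, $t5, 1: $t5=2-1=1
cmp $t5, 0  (cmp 1,0)
bgt L1: taken
after srl $t6, $t6, 2: $t6=0>>2=0
after sub $t5, $t5, 1: $t5=1-1=0
cmp $t5, 0  (cmp 0,0)
bgt L1: not taken
after and $t6, $t6, 15: $t6=0&15=0
halt.
Total executed instructions: 29.

29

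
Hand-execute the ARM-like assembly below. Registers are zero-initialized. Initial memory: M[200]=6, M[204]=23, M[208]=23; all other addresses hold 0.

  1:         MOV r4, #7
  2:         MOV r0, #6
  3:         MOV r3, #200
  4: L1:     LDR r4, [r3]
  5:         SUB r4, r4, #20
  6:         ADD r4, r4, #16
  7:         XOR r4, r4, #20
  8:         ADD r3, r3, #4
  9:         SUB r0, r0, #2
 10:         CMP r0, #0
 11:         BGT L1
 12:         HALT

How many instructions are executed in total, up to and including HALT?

28

r4=7
r0=6
r3=200
r4=M[200]=6
r4=6-20=-14
r4=(-14)+16=2
r4=2^20=22
r3=200+4=204
r0=6-2=4
CMP r0, #0  (cmp 4,0)
BGT L1: taken
r4=M[204]=23
r4=23-20=3
r4=3+16=19
r4=19^20=7
r3=204+4=208
r0=4-2=2
CMP r0, #0  (cmp 2,0)
BGT L1: taken
r4=M[208]=23
r4=23-20=3
r4=3+16=19
r4=19^20=7
r3=208+4=212
r0=2-2=0
CMP r0, #0  (cmp 0,0)
BGT L1: not taken
halt.
Total executed instructions: 28.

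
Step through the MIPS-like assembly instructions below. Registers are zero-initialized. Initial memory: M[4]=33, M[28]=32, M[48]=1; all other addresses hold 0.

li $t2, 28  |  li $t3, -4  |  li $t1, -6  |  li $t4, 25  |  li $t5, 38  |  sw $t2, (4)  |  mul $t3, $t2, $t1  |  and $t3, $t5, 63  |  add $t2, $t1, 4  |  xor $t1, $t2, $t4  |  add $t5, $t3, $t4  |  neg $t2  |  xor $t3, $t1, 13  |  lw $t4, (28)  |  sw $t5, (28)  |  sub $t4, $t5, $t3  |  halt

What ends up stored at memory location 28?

63

$t2=28
$t3=-4
$t1=-6
$t4=25
$t5=38
sw $t2, (4) → M[4]=28
$t3=28*(-6)=-168
$t3=38&63=38
$t2=(-6)+4=-2
$t1=(-2)^25=-25
$t5=38+25=63
$t2=-(-2)=2
$t3=(-25)^13=-22
$t4=M[28]=32
sw $t5, (28) → M[28]=63
$t4=63-(-22)=85
halt.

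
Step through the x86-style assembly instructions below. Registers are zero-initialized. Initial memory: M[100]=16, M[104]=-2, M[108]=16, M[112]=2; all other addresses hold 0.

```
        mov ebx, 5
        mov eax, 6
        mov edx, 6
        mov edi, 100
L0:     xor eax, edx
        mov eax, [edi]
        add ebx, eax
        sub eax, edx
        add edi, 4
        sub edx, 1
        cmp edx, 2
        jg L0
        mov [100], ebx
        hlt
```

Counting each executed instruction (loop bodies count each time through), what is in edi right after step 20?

108

after mov ebx, 5: ebx=5
after mov eax, 6: eax=6
after mov edx, 6: edx=6
after mov edi, 100: edi=100
after xor eax, edx: eax=6^6=0
after mov eax, [edi]: eax=M[100]=16
after add ebx, eax: ebx=5+16=21
after sub eax, edx: eax=16-6=10
after add edi, 4: edi=100+4=104
after sub edx, 1: edx=6-1=5
cmp edx, 2  (cmp 5,2)
jg L0: taken
after xor eax, edx: eax=10^5=15
after mov eax, [edi]: eax=M[104]=-2
after add ebx, eax: ebx=21+(-2)=19
after sub eax, edx: eax=(-2)-5=-7
after add edi, 4: edi=104+4=108
after sub edx, 1: edx=5-1=4
cmp edx, 2  (cmp 4,2)
jg L0: taken
After step 20: edi = 108.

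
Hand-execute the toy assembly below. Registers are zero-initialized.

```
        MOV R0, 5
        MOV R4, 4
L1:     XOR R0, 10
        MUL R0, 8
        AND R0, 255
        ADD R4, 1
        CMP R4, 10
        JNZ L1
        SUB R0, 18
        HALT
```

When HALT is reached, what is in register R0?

190

MOV R0, 5 → R0=5
MOV R4, 4 → R4=4
XOR R0, 10 → R0=5^10=15
MUL R0, 8 → R0=15*8=120
AND R0, 255 → R0=120&255=120
ADD R4, 1 → R4=4+1=5
CMP R4, 10  (cmp 5,10)
JNZ L1: taken
XOR R0, 10 → R0=120^10=114
MUL R0, 8 → R0=114*8=912
AND R0, 255 → R0=912&255=144
ADD R4, 1 → R4=5+1=6
CMP R4, 10  (cmp 6,10)
JNZ L1: taken
XOR R0, 10 → R0=144^10=154
MUL R0, 8 → R0=154*8=1232
AND R0, 255 → R0=1232&255=208
ADD R4, 1 → R4=6+1=7
CMP R4, 10  (cmp 7,10)
JNZ L1: taken
XOR R0, 10 → R0=208^10=218
MUL R0, 8 → R0=218*8=1744
AND R0, 255 → R0=1744&255=208
ADD R4, 1 → R4=7+1=8
CMP R4, 10  (cmp 8,10)
JNZ L1: taken
XOR R0, 10 → R0=208^10=218
MUL R0, 8 → R0=218*8=1744
AND R0, 255 → R0=1744&255=208
ADD R4, 1 → R4=8+1=9
CMP R4, 10  (cmp 9,10)
JNZ L1: taken
XOR R0, 10 → R0=208^10=218
MUL R0, 8 → R0=218*8=1744
AND R0, 255 → R0=1744&255=208
ADD R4, 1 → R4=9+1=10
CMP R4, 10  (cmp 10,10)
JNZ L1: not taken
SUB R0, 18 → R0=208-18=190
halt.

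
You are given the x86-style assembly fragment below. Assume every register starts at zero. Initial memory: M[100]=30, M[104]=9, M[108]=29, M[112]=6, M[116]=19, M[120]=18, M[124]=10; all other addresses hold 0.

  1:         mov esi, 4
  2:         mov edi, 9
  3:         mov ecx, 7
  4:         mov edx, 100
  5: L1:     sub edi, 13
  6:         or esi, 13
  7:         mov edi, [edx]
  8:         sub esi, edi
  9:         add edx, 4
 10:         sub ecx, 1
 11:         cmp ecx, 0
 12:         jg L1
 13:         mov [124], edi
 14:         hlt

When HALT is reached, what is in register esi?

-77

mov esi, 4 → esi=4
mov edi, 9 → edi=9
mov ecx, 7 → ecx=7
mov edx, 100 → edx=100
sub edi, 13 → edi=9-13=-4
or esi, 13 → esi=4|13=13
mov edi, [edx] → edi=M[100]=30
sub esi, edi → esi=13-30=-17
add edx, 4 → edx=100+4=104
sub ecx, 1 → ecx=7-1=6
cmp ecx, 0  (cmp 6,0)
jg L1: taken
sub edi, 13 → edi=30-13=17
or esi, 13 → esi=(-17)|13=-17
mov edi, [edx] → edi=M[104]=9
sub esi, edi → esi=(-17)-9=-26
add edx, 4 → edx=104+4=108
sub ecx, 1 → ecx=6-1=5
cmp ecx, 0  (cmp 5,0)
jg L1: taken
sub edi, 13 → edi=9-13=-4
or esi, 13 → esi=(-26)|13=-17
mov edi, [edx] → edi=M[108]=29
sub esi, edi → esi=(-17)-29=-46
add edx, 4 → edx=108+4=112
sub ecx, 1 → ecx=5-1=4
cmp ecx, 0  (cmp 4,0)
jg L1: taken
sub edi, 13 → edi=29-13=16
or esi, 13 → esi=(-46)|13=-33
mov edi, [edx] → edi=M[112]=6
sub esi, edi → esi=(-33)-6=-39
add edx, 4 → edx=112+4=116
sub ecx, 1 → ecx=4-1=3
cmp ecx, 0  (cmp 3,0)
jg L1: taken
sub edi, 13 → edi=6-13=-7
or esi, 13 → esi=(-39)|13=-35
mov edi, [edx] → edi=M[116]=19
sub esi, edi → esi=(-35)-19=-54
add edx, 4 → edx=116+4=120
sub ecx, 1 → ecx=3-1=2
cmp ecx, 0  (cmp 2,0)
jg L1: taken
sub edi, 13 → edi=19-13=6
or esi, 13 → esi=(-54)|13=-49
mov edi, [edx] → edi=M[120]=18
sub esi, edi → esi=(-49)-18=-67
add edx, 4 → edx=120+4=124
sub ecx, 1 → ecx=2-1=1
cmp ecx, 0  (cmp 1,0)
jg L1: taken
sub edi, 13 → edi=18-13=5
or esi, 13 → esi=(-67)|13=-67
mov edi, [edx] → edi=M[124]=10
sub esi, edi → esi=(-67)-10=-77
add edx, 4 → edx=124+4=128
sub ecx, 1 → ecx=1-1=0
cmp ecx, 0  (cmp 0,0)
jg L1: not taken
mov [124], edi → M[124]=10
halt.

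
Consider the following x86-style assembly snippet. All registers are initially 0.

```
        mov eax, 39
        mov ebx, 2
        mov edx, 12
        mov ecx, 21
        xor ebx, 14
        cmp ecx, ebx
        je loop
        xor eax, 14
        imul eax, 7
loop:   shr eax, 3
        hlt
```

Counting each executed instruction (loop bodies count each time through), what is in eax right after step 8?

after mov eax, 39: eax=39
after mov ebx, 2: ebx=2
after mov edx, 12: edx=12
after mov ecx, 21: ecx=21
after xor ebx, 14: ebx=2^14=12
cmp ecx, ebx  (cmp 21,12)
je loop: not taken
after xor eax, 14: eax=39^14=41
After step 8: eax = 41.

41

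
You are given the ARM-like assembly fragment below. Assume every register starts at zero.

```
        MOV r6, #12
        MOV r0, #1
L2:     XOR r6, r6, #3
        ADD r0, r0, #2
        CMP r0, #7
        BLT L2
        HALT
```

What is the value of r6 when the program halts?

r6=12
r0=1
r6=12^3=15
r0=1+2=3
CMP r0, #7  (cmp 3,7)
BLT L2: taken
r6=15^3=12
r0=3+2=5
CMP r0, #7  (cmp 5,7)
BLT L2: taken
r6=12^3=15
r0=5+2=7
CMP r0, #7  (cmp 7,7)
BLT L2: not taken
halt.

15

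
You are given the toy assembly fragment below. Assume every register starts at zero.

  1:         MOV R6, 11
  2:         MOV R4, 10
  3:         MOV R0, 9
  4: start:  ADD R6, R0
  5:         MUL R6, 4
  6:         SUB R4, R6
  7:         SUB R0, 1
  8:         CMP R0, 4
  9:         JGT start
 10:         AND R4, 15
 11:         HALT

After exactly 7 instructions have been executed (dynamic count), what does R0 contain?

MOV R6, 11 → R6=11
MOV R4, 10 → R4=10
MOV R0, 9 → R0=9
ADD R6, R0 → R6=11+9=20
MUL R6, 4 → R6=20*4=80
SUB R4, R6 → R4=10-80=-70
SUB R0, 1 → R0=9-1=8
After step 7: R0 = 8.

8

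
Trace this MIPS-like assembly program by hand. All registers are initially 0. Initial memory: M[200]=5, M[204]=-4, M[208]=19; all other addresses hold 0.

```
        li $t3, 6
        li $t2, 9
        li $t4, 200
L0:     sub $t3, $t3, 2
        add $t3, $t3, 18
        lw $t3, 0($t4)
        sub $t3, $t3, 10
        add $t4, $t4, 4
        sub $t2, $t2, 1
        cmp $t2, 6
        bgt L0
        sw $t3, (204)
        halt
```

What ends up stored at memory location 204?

9

li $t3, 6 → $t3=6
li $t2, 9 → $t2=9
li $t4, 200 → $t4=200
sub $t3, $t3, 2 → $t3=6-2=4
add $t3, $t3, 18 → $t3=4+18=22
lw $t3, 0($t4) → $t3=M[200]=5
sub $t3, $t3, 10 → $t3=5-10=-5
add $t4, $t4, 4 → $t4=200+4=204
sub $t2, $t2, 1 → $t2=9-1=8
cmp $t2, 6  (cmp 8,6)
bgt L0: taken
sub $t3, $t3, 2 → $t3=(-5)-2=-7
add $t3, $t3, 18 → $t3=(-7)+18=11
lw $t3, 0($t4) → $t3=M[204]=-4
sub $t3, $t3, 10 → $t3=(-4)-10=-14
add $t4, $t4, 4 → $t4=204+4=208
sub $t2, $t2, 1 → $t2=8-1=7
cmp $t2, 6  (cmp 7,6)
bgt L0: taken
sub $t3, $t3, 2 → $t3=(-14)-2=-16
add $t3, $t3, 18 → $t3=(-16)+18=2
lw $t3, 0($t4) → $t3=M[208]=19
sub $t3, $t3, 10 → $t3=19-10=9
add $t4, $t4, 4 → $t4=208+4=212
sub $t2, $t2, 1 → $t2=7-1=6
cmp $t2, 6  (cmp 6,6)
bgt L0: not taken
sw $t3, (204) → M[204]=9
halt.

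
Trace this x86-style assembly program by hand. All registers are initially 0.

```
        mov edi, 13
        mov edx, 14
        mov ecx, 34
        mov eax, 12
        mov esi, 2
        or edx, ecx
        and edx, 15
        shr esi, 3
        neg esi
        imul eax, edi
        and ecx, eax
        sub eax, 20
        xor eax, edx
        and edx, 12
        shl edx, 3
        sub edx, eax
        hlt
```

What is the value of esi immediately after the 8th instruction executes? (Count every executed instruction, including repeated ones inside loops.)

mov edi, 13 → edi=13
mov edx, 14 → edx=14
mov ecx, 34 → ecx=34
mov eax, 12 → eax=12
mov esi, 2 → esi=2
or edx, ecx → edx=14|34=46
and edx, 15 → edx=46&15=14
shr esi, 3 → esi=2>>3=0
After step 8: esi = 0.

0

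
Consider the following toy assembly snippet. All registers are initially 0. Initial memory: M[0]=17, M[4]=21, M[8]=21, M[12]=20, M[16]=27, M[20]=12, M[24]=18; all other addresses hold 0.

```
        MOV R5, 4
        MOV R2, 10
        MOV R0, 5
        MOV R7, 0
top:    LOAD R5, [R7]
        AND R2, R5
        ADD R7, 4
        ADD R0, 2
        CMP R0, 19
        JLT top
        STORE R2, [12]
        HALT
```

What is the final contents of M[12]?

0

MOV R5, 4 → R5=4
MOV R2, 10 → R2=10
MOV R0, 5 → R0=5
MOV R7, 0 → R7=0
LOAD R5, [R7] → R5=M[0]=17
AND R2, R5 → R2=10&17=0
ADD R7, 4 → R7=0+4=4
ADD R0, 2 → R0=5+2=7
CMP R0, 19  (cmp 7,19)
JLT top: taken
LOAD R5, [R7] → R5=M[4]=21
AND R2, R5 → R2=0&21=0
ADD R7, 4 → R7=4+4=8
ADD R0, 2 → R0=7+2=9
CMP R0, 19  (cmp 9,19)
JLT top: taken
LOAD R5, [R7] → R5=M[8]=21
AND R2, R5 → R2=0&21=0
ADD R7, 4 → R7=8+4=12
ADD R0, 2 → R0=9+2=11
CMP R0, 19  (cmp 11,19)
JLT top: taken
LOAD R5, [R7] → R5=M[12]=20
AND R2, R5 → R2=0&20=0
ADD R7, 4 → R7=12+4=16
ADD R0, 2 → R0=11+2=13
CMP R0, 19  (cmp 13,19)
JLT top: taken
LOAD R5, [R7] → R5=M[16]=27
AND R2, R5 → R2=0&27=0
ADD R7, 4 → R7=16+4=20
ADD R0, 2 → R0=13+2=15
CMP R0, 19  (cmp 15,19)
JLT top: taken
LOAD R5, [R7] → R5=M[20]=12
AND R2, R5 → R2=0&12=0
ADD R7, 4 → R7=20+4=24
ADD R0, 2 → R0=15+2=17
CMP R0, 19  (cmp 17,19)
JLT top: taken
LOAD R5, [R7] → R5=M[24]=18
AND R2, R5 → R2=0&18=0
ADD R7, 4 → R7=24+4=28
ADD R0, 2 → R0=17+2=19
CMP R0, 19  (cmp 19,19)
JLT top: not taken
STORE R2, [12] → M[12]=0
halt.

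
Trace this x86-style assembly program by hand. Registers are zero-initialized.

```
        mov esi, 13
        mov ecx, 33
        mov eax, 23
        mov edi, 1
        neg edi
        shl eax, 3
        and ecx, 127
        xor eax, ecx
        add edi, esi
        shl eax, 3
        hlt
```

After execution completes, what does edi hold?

mov esi, 13 → esi=13
mov ecx, 33 → ecx=33
mov eax, 23 → eax=23
mov edi, 1 → edi=1
neg edi → edi=-(1)=-1
shl eax, 3 → eax=23<<3=184
and ecx, 127 → ecx=33&127=33
xor eax, ecx → eax=184^33=153
add edi, esi → edi=(-1)+13=12
shl eax, 3 → eax=153<<3=1224
halt.

12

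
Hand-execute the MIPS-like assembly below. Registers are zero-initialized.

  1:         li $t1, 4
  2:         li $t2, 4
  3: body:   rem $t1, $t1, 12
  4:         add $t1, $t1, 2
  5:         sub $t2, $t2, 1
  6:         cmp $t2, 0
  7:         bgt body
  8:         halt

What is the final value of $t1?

$t1=4
$t2=4
$t1=4%12=4
$t1=4+2=6
$t2=4-1=3
cmp $t2, 0  (cmp 3,0)
bgt body: taken
$t1=6%12=6
$t1=6+2=8
$t2=3-1=2
cmp $t2, 0  (cmp 2,0)
bgt body: taken
$t1=8%12=8
$t1=8+2=10
$t2=2-1=1
cmp $t2, 0  (cmp 1,0)
bgt body: taken
$t1=10%12=10
$t1=10+2=12
$t2=1-1=0
cmp $t2, 0  (cmp 0,0)
bgt body: not taken
halt.

12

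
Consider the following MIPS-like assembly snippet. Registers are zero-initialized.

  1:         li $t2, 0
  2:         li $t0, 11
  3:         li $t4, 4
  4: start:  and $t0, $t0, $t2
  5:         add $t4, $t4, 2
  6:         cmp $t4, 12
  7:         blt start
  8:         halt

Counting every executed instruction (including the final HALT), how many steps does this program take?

$t2=0
$t0=11
$t4=4
$t0=11&0=0
$t4=4+2=6
cmp $t4, 12  (cmp 6,12)
blt start: taken
$t0=0&0=0
$t4=6+2=8
cmp $t4, 12  (cmp 8,12)
blt start: taken
$t0=0&0=0
$t4=8+2=10
cmp $t4, 12  (cmp 10,12)
blt start: taken
$t0=0&0=0
$t4=10+2=12
cmp $t4, 12  (cmp 12,12)
blt start: not taken
halt.
Total executed instructions: 20.

20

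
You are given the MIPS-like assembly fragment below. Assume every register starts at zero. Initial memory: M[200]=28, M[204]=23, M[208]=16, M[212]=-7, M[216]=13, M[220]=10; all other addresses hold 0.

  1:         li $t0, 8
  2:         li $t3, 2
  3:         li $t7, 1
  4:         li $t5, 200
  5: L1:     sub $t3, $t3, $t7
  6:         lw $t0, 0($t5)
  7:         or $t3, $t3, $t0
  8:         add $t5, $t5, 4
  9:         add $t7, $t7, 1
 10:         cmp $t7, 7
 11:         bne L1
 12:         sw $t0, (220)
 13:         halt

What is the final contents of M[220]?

10

li $t0, 8 → $t0=8
li $t3, 2 → $t3=2
li $t7, 1 → $t7=1
li $t5, 200 → $t5=200
sub $t3, $t3, $t7 → $t3=2-1=1
lw $t0, 0($t5) → $t0=M[200]=28
or $t3, $t3, $t0 → $t3=1|28=29
add $t5, $t5, 4 → $t5=200+4=204
add $t7, $t7, 1 → $t7=1+1=2
cmp $t7, 7  (cmp 2,7)
bne L1: taken
sub $t3, $t3, $t7 → $t3=29-2=27
lw $t0, 0($t5) → $t0=M[204]=23
or $t3, $t3, $t0 → $t3=27|23=31
add $t5, $t5, 4 → $t5=204+4=208
add $t7, $t7, 1 → $t7=2+1=3
cmp $t7, 7  (cmp 3,7)
bne L1: taken
sub $t3, $t3, $t7 → $t3=31-3=28
lw $t0, 0($t5) → $t0=M[208]=16
or $t3, $t3, $t0 → $t3=28|16=28
add $t5, $t5, 4 → $t5=208+4=212
add $t7, $t7, 1 → $t7=3+1=4
cmp $t7, 7  (cmp 4,7)
bne L1: taken
sub $t3, $t3, $t7 → $t3=28-4=24
lw $t0, 0($t5) → $t0=M[212]=-7
or $t3, $t3, $t0 → $t3=24|(-7)=-7
add $t5, $t5, 4 → $t5=212+4=216
add $t7, $t7, 1 → $t7=4+1=5
cmp $t7, 7  (cmp 5,7)
bne L1: taken
sub $t3, $t3, $t7 → $t3=(-7)-5=-12
lw $t0, 0($t5) → $t0=M[216]=13
or $t3, $t3, $t0 → $t3=(-12)|13=-3
add $t5, $t5, 4 → $t5=216+4=220
add $t7, $t7, 1 → $t7=5+1=6
cmp $t7, 7  (cmp 6,7)
bne L1: taken
sub $t3, $t3, $t7 → $t3=(-3)-6=-9
lw $t0, 0($t5) → $t0=M[220]=10
or $t3, $t3, $t0 → $t3=(-9)|10=-1
add $t5, $t5, 4 → $t5=220+4=224
add $t7, $t7, 1 → $t7=6+1=7
cmp $t7, 7  (cmp 7,7)
bne L1: not taken
sw $t0, (220) → M[220]=10
halt.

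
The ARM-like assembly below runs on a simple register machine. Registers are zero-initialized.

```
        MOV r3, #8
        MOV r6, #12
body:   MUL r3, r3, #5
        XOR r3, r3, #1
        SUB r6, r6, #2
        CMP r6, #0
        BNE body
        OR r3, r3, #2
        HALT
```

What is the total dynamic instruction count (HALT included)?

MOV r3, #8 → r3=8
MOV r6, #12 → r6=12
MUL r3, r3, #5 → r3=8*5=40
XOR r3, r3, #1 → r3=40^1=41
SUB r6, r6, #2 → r6=12-2=10
CMP r6, #0  (cmp 10,0)
BNE body: taken
MUL r3, r3, #5 → r3=41*5=205
XOR r3, r3, #1 → r3=205^1=204
SUB r6, r6, #2 → r6=10-2=8
CMP r6, #0  (cmp 8,0)
BNE body: taken
MUL r3, r3, #5 → r3=204*5=1020
XOR r3, r3, #1 → r3=1020^1=1021
SUB r6, r6, #2 → r6=8-2=6
CMP r6, #0  (cmp 6,0)
BNE body: taken
MUL r3, r3, #5 → r3=1021*5=5105
XOR r3, r3, #1 → r3=5105^1=5104
SUB r6, r6, #2 → r6=6-2=4
CMP r6, #0  (cmp 4,0)
BNE body: taken
MUL r3, r3, #5 → r3=5104*5=25520
XOR r3, r3, #1 → r3=25520^1=25521
SUB r6, r6, #2 → r6=4-2=2
CMP r6, #0  (cmp 2,0)
BNE body: taken
MUL r3, r3, #5 → r3=25521*5=127605
XOR r3, r3, #1 → r3=127605^1=127604
SUB r6, r6, #2 → r6=2-2=0
CMP r6, #0  (cmp 0,0)
BNE body: not taken
OR r3, r3, #2 → r3=127604|2=127606
halt.
Total executed instructions: 34.

34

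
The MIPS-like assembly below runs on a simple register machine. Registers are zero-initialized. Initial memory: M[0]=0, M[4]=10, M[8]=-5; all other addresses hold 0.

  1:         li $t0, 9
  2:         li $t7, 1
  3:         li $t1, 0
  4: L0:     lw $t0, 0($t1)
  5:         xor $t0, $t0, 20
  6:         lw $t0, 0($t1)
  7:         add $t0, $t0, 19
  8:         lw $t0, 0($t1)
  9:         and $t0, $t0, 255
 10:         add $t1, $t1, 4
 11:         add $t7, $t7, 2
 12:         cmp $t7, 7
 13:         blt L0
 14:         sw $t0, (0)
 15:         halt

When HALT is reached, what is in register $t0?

li $t0, 9 → $t0=9
li $t7, 1 → $t7=1
li $t1, 0 → $t1=0
lw $t0, 0($t1) → $t0=M[0]=0
xor $t0, $t0, 20 → $t0=0^20=20
lw $t0, 0($t1) → $t0=M[0]=0
add $t0, $t0, 19 → $t0=0+19=19
lw $t0, 0($t1) → $t0=M[0]=0
and $t0, $t0, 255 → $t0=0&255=0
add $t1, $t1, 4 → $t1=0+4=4
add $t7, $t7, 2 → $t7=1+2=3
cmp $t7, 7  (cmp 3,7)
blt L0: taken
lw $t0, 0($t1) → $t0=M[4]=10
xor $t0, $t0, 20 → $t0=10^20=30
lw $t0, 0($t1) → $t0=M[4]=10
add $t0, $t0, 19 → $t0=10+19=29
lw $t0, 0($t1) → $t0=M[4]=10
and $t0, $t0, 255 → $t0=10&255=10
add $t1, $t1, 4 → $t1=4+4=8
add $t7, $t7, 2 → $t7=3+2=5
cmp $t7, 7  (cmp 5,7)
blt L0: taken
lw $t0, 0($t1) → $t0=M[8]=-5
xor $t0, $t0, 20 → $t0=(-5)^20=-17
lw $t0, 0($t1) → $t0=M[8]=-5
add $t0, $t0, 19 → $t0=(-5)+19=14
lw $t0, 0($t1) → $t0=M[8]=-5
and $t0, $t0, 255 → $t0=(-5)&255=251
add $t1, $t1, 4 → $t1=8+4=12
add $t7, $t7, 2 → $t7=5+2=7
cmp $t7, 7  (cmp 7,7)
blt L0: not taken
sw $t0, (0) → M[0]=251
halt.

251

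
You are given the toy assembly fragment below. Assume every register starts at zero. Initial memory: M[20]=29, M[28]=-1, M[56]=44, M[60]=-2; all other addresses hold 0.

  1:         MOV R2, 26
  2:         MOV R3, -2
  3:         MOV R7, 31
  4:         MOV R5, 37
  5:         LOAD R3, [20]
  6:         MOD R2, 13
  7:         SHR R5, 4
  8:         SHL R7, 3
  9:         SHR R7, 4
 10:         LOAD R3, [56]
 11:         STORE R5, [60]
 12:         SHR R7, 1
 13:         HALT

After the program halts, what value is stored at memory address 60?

after MOV R2, 26: R2=26
after MOV R3, -2: R3=-2
after MOV R7, 31: R7=31
after MOV R5, 37: R5=37
after LOAD R3, [20]: R3=M[20]=29
after MOD R2, 13: R2=26%13=0
after SHR R5, 4: R5=37>>4=2
after SHL R7, 3: R7=31<<3=248
after SHR R7, 4: R7=248>>4=15
after LOAD R3, [56]: R3=M[56]=44
STORE R5, [60] → M[60]=2
after SHR R7, 1: R7=15>>1=7
halt.

2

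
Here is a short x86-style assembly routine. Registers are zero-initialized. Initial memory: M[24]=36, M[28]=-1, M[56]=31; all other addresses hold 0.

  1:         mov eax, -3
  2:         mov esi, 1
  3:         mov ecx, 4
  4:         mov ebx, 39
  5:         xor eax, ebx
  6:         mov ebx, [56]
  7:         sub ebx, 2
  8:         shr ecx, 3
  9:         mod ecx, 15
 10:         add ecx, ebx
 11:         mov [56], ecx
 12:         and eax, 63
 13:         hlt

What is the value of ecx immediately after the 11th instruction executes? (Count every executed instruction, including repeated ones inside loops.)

29

mov eax, -3 → eax=-3
mov esi, 1 → esi=1
mov ecx, 4 → ecx=4
mov ebx, 39 → ebx=39
xor eax, ebx → eax=(-3)^39=-38
mov ebx, [56] → ebx=M[56]=31
sub ebx, 2 → ebx=31-2=29
shr ecx, 3 → ecx=4>>3=0
mod ecx, 15 → ecx=0%15=0
add ecx, ebx → ecx=0+29=29
mov [56], ecx → M[56]=29
After step 11: ecx = 29.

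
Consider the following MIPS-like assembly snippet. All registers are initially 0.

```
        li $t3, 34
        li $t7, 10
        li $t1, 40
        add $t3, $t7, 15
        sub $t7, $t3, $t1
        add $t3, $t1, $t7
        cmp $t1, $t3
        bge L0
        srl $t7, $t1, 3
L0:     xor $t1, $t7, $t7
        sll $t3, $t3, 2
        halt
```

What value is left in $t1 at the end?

li $t3, 34 → $t3=34
li $t7, 10 → $t7=10
li $t1, 40 → $t1=40
add $t3, $t7, 15 → $t3=10+15=25
sub $t7, $t3, $t1 → $t7=25-40=-15
add $t3, $t1, $t7 → $t3=40+(-15)=25
cmp $t1, $t3  (cmp 40,25)
bge L0: taken
xor $t1, $t7, $t7 → $t1=(-15)^(-15)=0
sll $t3, $t3, 2 → $t3=25<<2=100
halt.

0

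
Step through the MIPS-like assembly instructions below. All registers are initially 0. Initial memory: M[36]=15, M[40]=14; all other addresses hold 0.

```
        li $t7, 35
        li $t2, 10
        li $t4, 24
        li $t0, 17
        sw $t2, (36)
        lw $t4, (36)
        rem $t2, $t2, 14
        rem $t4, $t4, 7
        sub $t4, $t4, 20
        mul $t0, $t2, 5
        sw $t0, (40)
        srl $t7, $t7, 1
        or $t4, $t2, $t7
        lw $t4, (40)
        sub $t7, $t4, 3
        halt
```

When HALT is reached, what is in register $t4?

50

li $t7, 35 → $t7=35
li $t2, 10 → $t2=10
li $t4, 24 → $t4=24
li $t0, 17 → $t0=17
sw $t2, (36) → M[36]=10
lw $t4, (36) → $t4=M[36]=10
rem $t2, $t2, 14 → $t2=10%14=10
rem $t4, $t4, 7 → $t4=10%7=3
sub $t4, $t4, 20 → $t4=3-20=-17
mul $t0, $t2, 5 → $t0=10*5=50
sw $t0, (40) → M[40]=50
srl $t7, $t7, 1 → $t7=35>>1=17
or $t4, $t2, $t7 → $t4=10|17=27
lw $t4, (40) → $t4=M[40]=50
sub $t7, $t4, 3 → $t7=50-3=47
halt.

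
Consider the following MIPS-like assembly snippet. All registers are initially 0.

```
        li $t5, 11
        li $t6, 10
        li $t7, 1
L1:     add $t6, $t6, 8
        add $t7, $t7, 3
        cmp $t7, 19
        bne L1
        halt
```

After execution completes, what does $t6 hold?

58

li $t5, 11 → $t5=11
li $t6, 10 → $t6=10
li $t7, 1 → $t7=1
add $t6, $t6, 8 → $t6=10+8=18
add $t7, $t7, 3 → $t7=1+3=4
cmp $t7, 19  (cmp 4,19)
bne L1: taken
add $t6, $t6, 8 → $t6=18+8=26
add $t7, $t7, 3 → $t7=4+3=7
cmp $t7, 19  (cmp 7,19)
bne L1: taken
add $t6, $t6, 8 → $t6=26+8=34
add $t7, $t7, 3 → $t7=7+3=10
cmp $t7, 19  (cmp 10,19)
bne L1: taken
add $t6, $t6, 8 → $t6=34+8=42
add $t7, $t7, 3 → $t7=10+3=13
cmp $t7, 19  (cmp 13,19)
bne L1: taken
add $t6, $t6, 8 → $t6=42+8=50
add $t7, $t7, 3 → $t7=13+3=16
cmp $t7, 19  (cmp 16,19)
bne L1: taken
add $t6, $t6, 8 → $t6=50+8=58
add $t7, $t7, 3 → $t7=16+3=19
cmp $t7, 19  (cmp 19,19)
bne L1: not taken
halt.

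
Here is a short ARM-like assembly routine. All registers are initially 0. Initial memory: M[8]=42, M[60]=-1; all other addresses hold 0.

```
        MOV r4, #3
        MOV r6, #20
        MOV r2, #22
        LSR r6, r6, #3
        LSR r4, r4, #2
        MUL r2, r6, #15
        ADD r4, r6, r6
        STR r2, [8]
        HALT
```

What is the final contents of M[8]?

30

MOV r4, #3 → r4=3
MOV r6, #20 → r6=20
MOV r2, #22 → r2=22
LSR r6, r6, #3 → r6=20>>3=2
LSR r4, r4, #2 → r4=3>>2=0
MUL r2, r6, #15 → r2=2*15=30
ADD r4, r6, r6 → r4=2+2=4
STR r2, [8] → M[8]=30
halt.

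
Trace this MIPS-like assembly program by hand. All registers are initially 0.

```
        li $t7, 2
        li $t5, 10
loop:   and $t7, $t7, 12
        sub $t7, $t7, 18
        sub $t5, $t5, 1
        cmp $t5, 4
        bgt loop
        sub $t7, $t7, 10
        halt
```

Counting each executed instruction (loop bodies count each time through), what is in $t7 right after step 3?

0

$t7=2
$t5=10
$t7=2&12=0
After step 3: $t7 = 0.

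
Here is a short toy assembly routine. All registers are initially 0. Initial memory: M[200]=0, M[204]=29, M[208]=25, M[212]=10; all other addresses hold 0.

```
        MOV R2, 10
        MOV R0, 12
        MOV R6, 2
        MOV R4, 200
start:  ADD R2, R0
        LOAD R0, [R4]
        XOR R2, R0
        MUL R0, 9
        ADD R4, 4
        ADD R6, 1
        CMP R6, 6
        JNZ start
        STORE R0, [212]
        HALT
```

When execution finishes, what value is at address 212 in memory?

after MOV R2, 10: R2=10
after MOV R0, 12: R0=12
after MOV R6, 2: R6=2
after MOV R4, 200: R4=200
after ADD R2, R0: R2=10+12=22
after LOAD R0, [R4]: R0=M[200]=0
after XOR R2, R0: R2=22^0=22
after MUL R0, 9: R0=0*9=0
after ADD R4, 4: R4=200+4=204
after ADD R6, 1: R6=2+1=3
CMP R6, 6  (cmp 3,6)
JNZ start: taken
after ADD R2, R0: R2=22+0=22
after LOAD R0, [R4]: R0=M[204]=29
after XOR R2, R0: R2=22^29=11
after MUL R0, 9: R0=29*9=261
after ADD R4, 4: R4=204+4=208
after ADD R6, 1: R6=3+1=4
CMP R6, 6  (cmp 4,6)
JNZ start: taken
after ADD R2, R0: R2=11+261=272
after LOAD R0, [R4]: R0=M[208]=25
after XOR R2, R0: R2=272^25=265
after MUL R0, 9: R0=25*9=225
after ADD R4, 4: R4=208+4=212
after ADD R6, 1: R6=4+1=5
CMP R6, 6  (cmp 5,6)
JNZ start: taken
after ADD R2, R0: R2=265+225=490
after LOAD R0, [R4]: R0=M[212]=10
after XOR R2, R0: R2=490^10=480
after MUL R0, 9: R0=10*9=90
after ADD R4, 4: R4=212+4=216
after ADD R6, 1: R6=5+1=6
CMP R6, 6  (cmp 6,6)
JNZ start: not taken
STORE R0, [212] → M[212]=90
halt.

90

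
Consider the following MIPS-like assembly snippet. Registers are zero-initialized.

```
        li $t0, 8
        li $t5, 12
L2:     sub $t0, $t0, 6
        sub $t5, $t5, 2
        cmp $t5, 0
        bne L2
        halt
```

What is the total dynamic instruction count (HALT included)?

27

after li $t0, 8: $t0=8
after li $t5, 12: $t5=12
after sub $t0, $t0, 6: $t0=8-6=2
after sub $t5, $t5, 2: $t5=12-2=10
cmp $t5, 0  (cmp 10,0)
bne L2: taken
after sub $t0, $t0, 6: $t0=2-6=-4
after sub $t5, $t5, 2: $t5=10-2=8
cmp $t5, 0  (cmp 8,0)
bne L2: taken
after sub $t0, $t0, 6: $t0=(-4)-6=-10
after sub $t5, $t5, 2: $t5=8-2=6
cmp $t5, 0  (cmp 6,0)
bne L2: taken
after sub $t0, $t0, 6: $t0=(-10)-6=-16
after sub $t5, $t5, 2: $t5=6-2=4
cmp $t5, 0  (cmp 4,0)
bne L2: taken
after sub $t0, $t0, 6: $t0=(-16)-6=-22
after sub $t5, $t5, 2: $t5=4-2=2
cmp $t5, 0  (cmp 2,0)
bne L2: taken
after sub $t0, $t0, 6: $t0=(-22)-6=-28
after sub $t5, $t5, 2: $t5=2-2=0
cmp $t5, 0  (cmp 0,0)
bne L2: not taken
halt.
Total executed instructions: 27.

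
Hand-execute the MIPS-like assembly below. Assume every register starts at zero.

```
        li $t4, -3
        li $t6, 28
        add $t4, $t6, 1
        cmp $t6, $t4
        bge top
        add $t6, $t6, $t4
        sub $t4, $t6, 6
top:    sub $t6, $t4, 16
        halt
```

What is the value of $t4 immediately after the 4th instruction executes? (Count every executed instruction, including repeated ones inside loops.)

29

$t4=-3
$t6=28
$t4=28+1=29
cmp $t6, $t4  (cmp 28,29)
After step 4: $t4 = 29.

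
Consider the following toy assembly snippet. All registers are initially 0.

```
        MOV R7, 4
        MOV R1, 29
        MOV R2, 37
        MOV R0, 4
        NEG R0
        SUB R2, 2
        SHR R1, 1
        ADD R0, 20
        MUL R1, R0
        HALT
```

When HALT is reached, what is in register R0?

16

MOV R7, 4 → R7=4
MOV R1, 29 → R1=29
MOV R2, 37 → R2=37
MOV R0, 4 → R0=4
NEG R0 → R0=-(4)=-4
SUB R2, 2 → R2=37-2=35
SHR R1, 1 → R1=29>>1=14
ADD R0, 20 → R0=(-4)+20=16
MUL R1, R0 → R1=14*16=224
halt.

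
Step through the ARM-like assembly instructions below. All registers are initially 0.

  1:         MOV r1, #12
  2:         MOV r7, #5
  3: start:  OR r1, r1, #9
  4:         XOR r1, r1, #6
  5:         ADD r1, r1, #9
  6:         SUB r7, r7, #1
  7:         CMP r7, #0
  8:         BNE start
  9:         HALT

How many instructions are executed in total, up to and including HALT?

MOV r1, #12 → r1=12
MOV r7, #5 → r7=5
OR r1, r1, #9 → r1=12|9=13
XOR r1, r1, #6 → r1=13^6=11
ADD r1, r1, #9 → r1=11+9=20
SUB r7, r7, #1 → r7=5-1=4
CMP r7, #0  (cmp 4,0)
BNE start: taken
OR r1, r1, #9 → r1=20|9=29
XOR r1, r1, #6 → r1=29^6=27
ADD r1, r1, #9 → r1=27+9=36
SUB r7, r7, #1 → r7=4-1=3
CMP r7, #0  (cmp 3,0)
BNE start: taken
OR r1, r1, #9 → r1=36|9=45
XOR r1, r1, #6 → r1=45^6=43
ADD r1, r1, #9 → r1=43+9=52
SUB r7, r7, #1 → r7=3-1=2
CMP r7, #0  (cmp 2,0)
BNE start: taken
OR r1, r1, #9 → r1=52|9=61
XOR r1, r1, #6 → r1=61^6=59
ADD r1, r1, #9 → r1=59+9=68
SUB r7, r7, #1 → r7=2-1=1
CMP r7, #0  (cmp 1,0)
BNE start: taken
OR r1, r1, #9 → r1=68|9=77
XOR r1, r1, #6 → r1=77^6=75
ADD r1, r1, #9 → r1=75+9=84
SUB r7, r7, #1 → r7=1-1=0
CMP r7, #0  (cmp 0,0)
BNE start: not taken
halt.
Total executed instructions: 33.

33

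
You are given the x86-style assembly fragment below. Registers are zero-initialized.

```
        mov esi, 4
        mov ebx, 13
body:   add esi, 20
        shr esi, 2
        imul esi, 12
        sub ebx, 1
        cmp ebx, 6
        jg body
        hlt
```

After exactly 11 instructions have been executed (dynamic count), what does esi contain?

276

after mov esi, 4: esi=4
after mov ebx, 13: ebx=13
after add esi, 20: esi=4+20=24
after shr esi, 2: esi=24>>2=6
after imul esi, 12: esi=6*12=72
after sub ebx, 1: ebx=13-1=12
cmp ebx, 6  (cmp 12,6)
jg body: taken
after add esi, 20: esi=72+20=92
after shr esi, 2: esi=92>>2=23
after imul esi, 12: esi=23*12=276
After step 11: esi = 276.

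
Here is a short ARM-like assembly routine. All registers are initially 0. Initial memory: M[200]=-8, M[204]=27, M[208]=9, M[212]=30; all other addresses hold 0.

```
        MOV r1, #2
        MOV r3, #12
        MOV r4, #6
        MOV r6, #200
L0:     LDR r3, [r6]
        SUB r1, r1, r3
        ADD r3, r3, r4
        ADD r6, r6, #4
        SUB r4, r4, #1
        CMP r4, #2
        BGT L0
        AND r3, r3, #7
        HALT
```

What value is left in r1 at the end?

-56

after MOV r1, #2: r1=2
after MOV r3, #12: r3=12
after MOV r4, #6: r4=6
after MOV r6, #200: r6=200
after LDR r3, [r6]: r3=M[200]=-8
after SUB r1, r1, r3: r1=2-(-8)=10
after ADD r3, r3, r4: r3=(-8)+6=-2
after ADD r6, r6, #4: r6=200+4=204
after SUB r4, r4, #1: r4=6-1=5
CMP r4, #2  (cmp 5,2)
BGT L0: taken
after LDR r3, [r6]: r3=M[204]=27
after SUB r1, r1, r3: r1=10-27=-17
after ADD r3, r3, r4: r3=27+5=32
after ADD r6, r6, #4: r6=204+4=208
after SUB r4, r4, #1: r4=5-1=4
CMP r4, #2  (cmp 4,2)
BGT L0: taken
after LDR r3, [r6]: r3=M[208]=9
after SUB r1, r1, r3: r1=(-17)-9=-26
after ADD r3, r3, r4: r3=9+4=13
after ADD r6, r6, #4: r6=208+4=212
after SUB r4, r4, #1: r4=4-1=3
CMP r4, #2  (cmp 3,2)
BGT L0: taken
after LDR r3, [r6]: r3=M[212]=30
after SUB r1, r1, r3: r1=(-26)-30=-56
after ADD r3, r3, r4: r3=30+3=33
after ADD r6, r6, #4: r6=212+4=216
after SUB r4, r4, #1: r4=3-1=2
CMP r4, #2  (cmp 2,2)
BGT L0: not taken
after AND r3, r3, #7: r3=33&7=1
halt.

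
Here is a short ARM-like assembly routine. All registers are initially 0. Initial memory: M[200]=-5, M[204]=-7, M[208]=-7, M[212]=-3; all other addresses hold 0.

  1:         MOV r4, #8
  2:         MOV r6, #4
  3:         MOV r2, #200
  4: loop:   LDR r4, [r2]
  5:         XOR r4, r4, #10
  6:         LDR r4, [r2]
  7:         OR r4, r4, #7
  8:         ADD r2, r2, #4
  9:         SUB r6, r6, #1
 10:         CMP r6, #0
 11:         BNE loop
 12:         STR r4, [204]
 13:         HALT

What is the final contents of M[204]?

MOV r4, #8 → r4=8
MOV r6, #4 → r6=4
MOV r2, #200 → r2=200
LDR r4, [r2] → r4=M[200]=-5
XOR r4, r4, #10 → r4=(-5)^10=-15
LDR r4, [r2] → r4=M[200]=-5
OR r4, r4, #7 → r4=(-5)|7=-1
ADD r2, r2, #4 → r2=200+4=204
SUB r6, r6, #1 → r6=4-1=3
CMP r6, #0  (cmp 3,0)
BNE loop: taken
LDR r4, [r2] → r4=M[204]=-7
XOR r4, r4, #10 → r4=(-7)^10=-13
LDR r4, [r2] → r4=M[204]=-7
OR r4, r4, #7 → r4=(-7)|7=-1
ADD r2, r2, #4 → r2=204+4=208
SUB r6, r6, #1 → r6=3-1=2
CMP r6, #0  (cmp 2,0)
BNE loop: taken
LDR r4, [r2] → r4=M[208]=-7
XOR r4, r4, #10 → r4=(-7)^10=-13
LDR r4, [r2] → r4=M[208]=-7
OR r4, r4, #7 → r4=(-7)|7=-1
ADD r2, r2, #4 → r2=208+4=212
SUB r6, r6, #1 → r6=2-1=1
CMP r6, #0  (cmp 1,0)
BNE loop: taken
LDR r4, [r2] → r4=M[212]=-3
XOR r4, r4, #10 → r4=(-3)^10=-9
LDR r4, [r2] → r4=M[212]=-3
OR r4, r4, #7 → r4=(-3)|7=-1
ADD r2, r2, #4 → r2=212+4=216
SUB r6, r6, #1 → r6=1-1=0
CMP r6, #0  (cmp 0,0)
BNE loop: not taken
STR r4, [204] → M[204]=-1
halt.

-1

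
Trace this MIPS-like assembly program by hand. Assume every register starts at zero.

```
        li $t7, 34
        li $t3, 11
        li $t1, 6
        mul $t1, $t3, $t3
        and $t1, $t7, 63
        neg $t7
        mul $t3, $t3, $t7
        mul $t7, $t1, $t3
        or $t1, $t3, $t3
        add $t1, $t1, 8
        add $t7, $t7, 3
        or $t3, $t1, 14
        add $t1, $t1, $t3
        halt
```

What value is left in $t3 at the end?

li $t7, 34 → $t7=34
li $t3, 11 → $t3=11
li $t1, 6 → $t1=6
mul $t1, $t3, $t3 → $t1=11*11=121
and $t1, $t7, 63 → $t1=34&63=34
neg $t7 → $t7=-(34)=-34
mul $t3, $t3, $t7 → $t3=11*(-34)=-374
mul $t7, $t1, $t3 → $t7=34*(-374)=-12716
or $t1, $t3, $t3 → $t1=(-374)|(-374)=-374
add $t1, $t1, 8 → $t1=(-374)+8=-366
add $t7, $t7, 3 → $t7=(-12716)+3=-12713
or $t3, $t1, 14 → $t3=(-366)|14=-354
add $t1, $t1, $t3 → $t1=(-366)+(-354)=-720
halt.

-354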